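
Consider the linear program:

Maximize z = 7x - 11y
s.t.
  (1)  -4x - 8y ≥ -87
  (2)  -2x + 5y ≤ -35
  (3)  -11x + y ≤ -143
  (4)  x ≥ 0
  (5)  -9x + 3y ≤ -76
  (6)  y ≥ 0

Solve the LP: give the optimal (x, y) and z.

Feasible corners and z = 7x - 11y:
  (715/36, 17/18) → z = 4631/36
  (87/4, 0) → z = 609/4
  (35/2, 0) → z = 245/2

The optimum lies where -4x - 8y = -87 and y = 0.
Solving simultaneously gives x = 87/4, y = 0.

x = 87/4, y = 0, maximum z = 609/4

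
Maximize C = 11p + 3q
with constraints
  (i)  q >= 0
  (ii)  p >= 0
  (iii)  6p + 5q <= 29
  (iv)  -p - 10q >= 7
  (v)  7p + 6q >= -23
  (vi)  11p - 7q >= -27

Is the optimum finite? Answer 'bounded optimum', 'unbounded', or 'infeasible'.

infeasible

The boundaries q = 0 and p = 0 meet at (0, 0), but that point violates -p - 10q ≥ 7. Every candidate vertex is excluded by some other constraint, so the feasible region is empty.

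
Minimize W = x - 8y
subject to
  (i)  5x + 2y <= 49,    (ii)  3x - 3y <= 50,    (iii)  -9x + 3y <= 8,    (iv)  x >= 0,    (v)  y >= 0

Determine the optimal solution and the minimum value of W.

x = 131/33, y = 481/33, minimum W = -1239/11

Corner points and W = x - 8y:
  (131/33, 481/33) → W = -1239/11
  (49/5, 0) → W = 49/5
  (0, 8/3) → W = -64/3
  (0, 0) → W = 0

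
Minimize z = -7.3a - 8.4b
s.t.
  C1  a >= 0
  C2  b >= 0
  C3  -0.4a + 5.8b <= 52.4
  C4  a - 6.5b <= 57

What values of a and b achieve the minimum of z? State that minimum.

a = 209.75, b = 23.5, minimum z = -1728.575

Extreme points and z = -7.3a - 8.4b:
  (0, 0) → z = 0
  (0, 262/29) → z = -11004/145
  (57, 0) → z = -4161/10
  (839/4, 47/2) → z = -69143/40

The binding constraints are -0.4a + 5.8b = 52.4 and a - 6.5b = 57.
Solving simultaneously gives a = 839/4, b = 47/2.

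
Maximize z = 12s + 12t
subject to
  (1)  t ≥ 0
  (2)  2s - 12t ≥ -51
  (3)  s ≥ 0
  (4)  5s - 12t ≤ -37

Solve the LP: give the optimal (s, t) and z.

s = 14/3, t = 181/36, maximum z = 349/3

Feasible corners and z = 12s + 12t:
  (0, 17/4) → z = 51
  (14/3, 181/36) → z = 349/3
  (0, 37/12) → z = 37

The binding constraints are 2s - 12t = -51 and 5s - 12t = -37.
Solving simultaneously gives s = 14/3, t = 181/36.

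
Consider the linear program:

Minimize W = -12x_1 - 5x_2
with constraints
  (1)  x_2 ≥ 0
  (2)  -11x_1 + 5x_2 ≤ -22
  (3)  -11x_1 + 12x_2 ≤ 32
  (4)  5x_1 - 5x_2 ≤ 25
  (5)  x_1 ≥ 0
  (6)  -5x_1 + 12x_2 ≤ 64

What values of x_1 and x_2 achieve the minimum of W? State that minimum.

Feasible corners and W = -12x_1 - 5x_2:
  (2, 0) → W = -24
  (5, 0) → W = -60
  (584/107, 814/107) → W = -11078/107
  (124/7, 89/7) → W = -1933/7

x_1 = 124/7, x_2 = 89/7, minimum W = -1933/7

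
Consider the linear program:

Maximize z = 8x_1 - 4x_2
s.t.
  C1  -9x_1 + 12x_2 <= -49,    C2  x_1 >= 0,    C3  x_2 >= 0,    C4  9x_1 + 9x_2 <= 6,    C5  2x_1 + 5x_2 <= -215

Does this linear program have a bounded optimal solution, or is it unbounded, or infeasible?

infeasible

The boundaries x_1 = 0 and 2x_1 + 5x_2 = -215 meet at (0, -43), but that point violates x_2 ≥ 0. Every candidate vertex is excluded by some other constraint, so the feasible region is empty.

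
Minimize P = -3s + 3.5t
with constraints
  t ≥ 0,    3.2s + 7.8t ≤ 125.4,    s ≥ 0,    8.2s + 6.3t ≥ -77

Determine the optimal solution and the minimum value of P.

s = 39.1875, t = 0, minimum P = -117.5625

Extreme points and P = -3s + 3.5t:
  (627/16, 0) → P = -1881/16
  (0, 0) → P = 0
  (0, 209/13) → P = 1463/26

At the optimal vertex, t = 0 and 3.2s + 7.8t = 125.4.
Solving simultaneously gives s = 627/16, t = 0.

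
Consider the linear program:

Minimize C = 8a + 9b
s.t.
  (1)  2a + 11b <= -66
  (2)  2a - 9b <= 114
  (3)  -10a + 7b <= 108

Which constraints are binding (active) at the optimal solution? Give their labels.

(2) and (3)

Corner points and C = 8a + 9b:
  (33/2, -9) → C = 51
  (-825/62, -111/31) → C = -4299/31
  (-885/38, -339/19) → C = -6591/19

The minimum is at (-885/38, -339/19). Substituting into each constraint, equality holds for (2) and (3); the remaining constraints have slack.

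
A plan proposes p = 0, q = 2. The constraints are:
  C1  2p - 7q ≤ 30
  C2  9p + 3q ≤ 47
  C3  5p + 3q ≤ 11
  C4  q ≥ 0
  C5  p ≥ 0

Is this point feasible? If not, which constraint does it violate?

C1: -14 ≤ 30 ✓
C2: 6 ≤ 47 ✓
C3: 6 ≤ 11 ✓
C4: 2 ≥ 0 ✓
C5: 0 ≥ 0 ✓

feasible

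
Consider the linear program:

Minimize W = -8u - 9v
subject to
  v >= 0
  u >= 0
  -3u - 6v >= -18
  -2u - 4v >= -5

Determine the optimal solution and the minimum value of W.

Feasible corners and W = -8u - 9v:
  (0, 0) → W = 0
  (5/2, 0) → W = -20
  (0, 5/4) → W = -45/4

u = 5/2, v = 0, minimum W = -20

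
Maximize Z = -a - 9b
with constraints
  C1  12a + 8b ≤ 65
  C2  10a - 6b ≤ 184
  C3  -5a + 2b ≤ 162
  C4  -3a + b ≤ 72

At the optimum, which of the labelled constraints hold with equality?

C2 and C4

Vertices and Z = -a - 9b:
  (49/4, -41/4) → Z = 80
  (-511/36, 353/12) → Z = -2255/9
  (-77, -159) → Z = 1508

The maximum is at (-77, -159). Substituting into each constraint, equality holds for C2 and C4; the remaining constraints have slack.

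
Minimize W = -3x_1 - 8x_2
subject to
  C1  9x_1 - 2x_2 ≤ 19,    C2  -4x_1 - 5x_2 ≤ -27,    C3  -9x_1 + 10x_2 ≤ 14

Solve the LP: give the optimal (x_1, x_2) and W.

Extreme points and W = -3x_1 - 8x_2:
  (149/53, 167/53) → W = -1783/53
  (109/36, 33/8) → W = -505/12
  (40/17, 299/85) → W = -176/5

x_1 = 109/36, x_2 = 33/8, minimum W = -505/12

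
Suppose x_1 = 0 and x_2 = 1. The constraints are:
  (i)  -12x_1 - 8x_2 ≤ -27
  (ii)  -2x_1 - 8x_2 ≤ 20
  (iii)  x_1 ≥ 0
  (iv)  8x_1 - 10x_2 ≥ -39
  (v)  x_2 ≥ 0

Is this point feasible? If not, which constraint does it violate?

not feasible — violates (i)

Constraint (i): -12x_1 - 8x_2 = -8, which is not ≤ -27. All other constraints are satisfied.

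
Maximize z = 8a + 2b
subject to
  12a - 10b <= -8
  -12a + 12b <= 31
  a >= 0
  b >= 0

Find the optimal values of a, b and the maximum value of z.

a = 107/12, b = 23/2, maximum z = 283/3

Corner points and z = 8a + 2b:
  (107/12, 23/2) → z = 283/3
  (0, 4/5) → z = 8/5
  (0, 31/12) → z = 31/6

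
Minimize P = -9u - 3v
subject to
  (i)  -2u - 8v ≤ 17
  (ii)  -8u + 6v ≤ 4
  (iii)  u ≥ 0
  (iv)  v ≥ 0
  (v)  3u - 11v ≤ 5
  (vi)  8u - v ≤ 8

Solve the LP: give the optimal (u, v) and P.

u = 13/10, v = 12/5, minimum P = -189/10

Corner points and P = -9u - 3v:
  (0, 2/3) → P = -2
  (13/10, 12/5) → P = -189/10
  (0, 0) → P = 0
  (1, 0) → P = -9

The optimum lies where -8u + 6v = 4 and 8u - v = 8.
Solving simultaneously gives u = 13/10, v = 12/5.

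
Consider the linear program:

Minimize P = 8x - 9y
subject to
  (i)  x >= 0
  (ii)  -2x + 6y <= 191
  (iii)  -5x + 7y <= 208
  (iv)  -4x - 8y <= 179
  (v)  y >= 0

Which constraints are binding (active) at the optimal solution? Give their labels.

Feasible corners and P = 8x - 9y:
  (0, 208/7) → P = -1872/7
  (0, 0) → P = 0
  (89/16, 539/16) → P = -4139/16
The feasible region is unbounded (it extends along (3, 1), (1, 0)), but P strictly increases along every unbounded feasible direction, so there is no improving ray and the minimum is attained at a vertex.

The minimum is at (0, 208/7). Substituting into each constraint, equality holds for (i) and (iii); the remaining constraints have slack.

(i) and (iii)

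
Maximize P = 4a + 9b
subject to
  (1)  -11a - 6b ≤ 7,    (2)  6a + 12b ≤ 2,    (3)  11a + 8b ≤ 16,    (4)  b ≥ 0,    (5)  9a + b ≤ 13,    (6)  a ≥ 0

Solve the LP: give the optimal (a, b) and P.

a = 0, b = 1/6, maximum P = 3/2

Extreme points and P = 4a + 9b:
  (1/3, 0) → P = 4/3
  (0, 1/6) → P = 3/2
  (0, 0) → P = 0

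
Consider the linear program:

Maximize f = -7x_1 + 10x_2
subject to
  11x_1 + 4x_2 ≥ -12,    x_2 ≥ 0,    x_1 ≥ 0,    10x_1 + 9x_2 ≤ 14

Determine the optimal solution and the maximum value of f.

x_1 = 0, x_2 = 14/9, maximum f = 140/9

Feasible corners and f = -7x_1 + 10x_2:
  (0, 0) → f = 0
  (7/5, 0) → f = -49/5
  (0, 14/9) → f = 140/9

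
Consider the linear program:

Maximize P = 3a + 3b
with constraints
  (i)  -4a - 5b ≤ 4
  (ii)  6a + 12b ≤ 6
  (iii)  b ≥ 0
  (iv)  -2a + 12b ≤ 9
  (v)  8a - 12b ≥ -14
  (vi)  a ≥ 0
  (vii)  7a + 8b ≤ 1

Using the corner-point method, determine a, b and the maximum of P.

Extreme points and P = 3a + 3b:
  (0, 0) → P = 0
  (1/7, 0) → P = 3/7
  (0, 1/8) → P = 3/8

The optimum lies where b = 0 and 7a + 8b = 1.
Solving simultaneously gives a = 1/7, b = 0.

a = 1/7, b = 0, maximum P = 3/7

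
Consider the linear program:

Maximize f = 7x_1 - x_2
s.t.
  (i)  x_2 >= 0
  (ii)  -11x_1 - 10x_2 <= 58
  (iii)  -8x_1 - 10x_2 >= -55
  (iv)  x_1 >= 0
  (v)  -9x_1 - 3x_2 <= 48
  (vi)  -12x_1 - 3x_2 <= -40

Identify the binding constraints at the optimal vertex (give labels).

Extreme points and f = 7x_1 - x_2:
  (55/8, 0) → f = 385/8
  (10/3, 0) → f = 70/3
  (235/96, 85/24) → f = 435/32

The maximum is at (55/8, 0). Substituting into each constraint, equality holds for (i) and (iii); the remaining constraints have slack.

(i) and (iii)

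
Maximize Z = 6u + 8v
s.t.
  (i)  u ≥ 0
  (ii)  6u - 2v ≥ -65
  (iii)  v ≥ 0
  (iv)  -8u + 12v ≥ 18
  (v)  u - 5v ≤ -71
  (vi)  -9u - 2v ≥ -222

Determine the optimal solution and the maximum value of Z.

u = 157/15, v = 639/10, maximum Z = 574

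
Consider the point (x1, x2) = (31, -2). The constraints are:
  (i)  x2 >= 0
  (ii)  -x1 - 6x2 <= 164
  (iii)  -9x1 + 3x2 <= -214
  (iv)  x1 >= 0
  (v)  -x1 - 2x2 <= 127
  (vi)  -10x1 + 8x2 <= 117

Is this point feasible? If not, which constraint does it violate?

not feasible — violates (i)

Constraint (i): x2 = -2, which is not ≥ 0. All other constraints are satisfied.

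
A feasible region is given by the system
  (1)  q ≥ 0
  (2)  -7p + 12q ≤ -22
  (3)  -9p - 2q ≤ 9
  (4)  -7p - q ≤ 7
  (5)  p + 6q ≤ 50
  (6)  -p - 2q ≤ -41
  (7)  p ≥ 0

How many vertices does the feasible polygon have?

Intersecting each pair of boundary lines and keeping only the points that satisfy every inequality leaves:
  (50, 0)
  (41, 0)
  (73/2, 9/4)

3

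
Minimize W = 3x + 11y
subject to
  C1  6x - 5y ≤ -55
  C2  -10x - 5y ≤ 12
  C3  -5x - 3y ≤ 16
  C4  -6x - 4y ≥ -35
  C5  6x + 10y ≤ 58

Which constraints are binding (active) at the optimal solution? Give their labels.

Corner points and W = 3x + 11y:
  (-67/16, 239/40) → W = 4253/80
  (-26/9, 113/15) → W = 371/5
  (-41/7, 326/35) → W = 2971/35

The minimum is at (-67/16, 239/40). Substituting into each constraint, equality holds for C1 and C2; the remaining constraints have slack.

C1 and C2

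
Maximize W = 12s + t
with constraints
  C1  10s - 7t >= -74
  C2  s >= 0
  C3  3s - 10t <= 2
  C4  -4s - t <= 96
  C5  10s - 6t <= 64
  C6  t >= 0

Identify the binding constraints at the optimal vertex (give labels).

C1 and C5

Feasible corners and W = 12s + t:
  (0, 74/7) → W = 74/7
  (446/5, 138) → W = 6042/5
  (0, 0) → W = 0
  (314/41, 86/41) → W = 94
  (2/3, 0) → W = 8

The maximum is at (446/5, 138). Substituting into each constraint, equality holds for C1 and C5; the remaining constraints have slack.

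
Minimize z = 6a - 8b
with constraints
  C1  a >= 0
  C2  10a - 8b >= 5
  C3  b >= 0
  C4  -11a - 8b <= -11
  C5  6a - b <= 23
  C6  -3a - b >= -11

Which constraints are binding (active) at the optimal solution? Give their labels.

C2 and C6

Corner points and z = 6a - 8b:
  (16/21, 55/168) → z = 41/21
  (93/34, 95/34) → z = -101/17
  (1, 0) → z = 6
  (11/3, 0) → z = 22

The minimum is at (93/34, 95/34). Substituting into each constraint, equality holds for C2 and C6; the remaining constraints have slack.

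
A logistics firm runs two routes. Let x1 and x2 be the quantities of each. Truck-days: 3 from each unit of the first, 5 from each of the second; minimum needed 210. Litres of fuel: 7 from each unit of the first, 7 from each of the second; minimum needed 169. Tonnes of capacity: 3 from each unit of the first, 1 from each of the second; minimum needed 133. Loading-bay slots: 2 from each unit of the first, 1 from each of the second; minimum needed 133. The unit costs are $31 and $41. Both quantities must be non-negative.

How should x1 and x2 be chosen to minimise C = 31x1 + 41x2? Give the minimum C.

x1 = 65, x2 = 3, minimum C = 2138

Extreme points and C = 31x1 + 41x2:
  (0, 133) → C = 5453
  (70, 0) → C = 2170
  (65, 3) → C = 2138
The feasible region is unbounded (it extends along (0, 1), (1, 0)), but C strictly increases along every unbounded feasible direction, so there is no improving ray and the minimum is attained at a vertex.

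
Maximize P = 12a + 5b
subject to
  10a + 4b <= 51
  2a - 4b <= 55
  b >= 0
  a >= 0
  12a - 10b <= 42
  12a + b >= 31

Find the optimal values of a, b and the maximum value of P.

Vertices and P = 12a + 5b:
  (339/74, 48/37) → P = 2274/37
  (73/38, 151/19) → P = 1193/19
  (7/2, 0) → P = 42
  (31/12, 0) → P = 31

The optimum lies where 10a + 4b = 51 and 12a + b = 31.
Solving simultaneously gives a = 73/38, b = 151/19.

a = 73/38, b = 151/19, maximum P = 1193/19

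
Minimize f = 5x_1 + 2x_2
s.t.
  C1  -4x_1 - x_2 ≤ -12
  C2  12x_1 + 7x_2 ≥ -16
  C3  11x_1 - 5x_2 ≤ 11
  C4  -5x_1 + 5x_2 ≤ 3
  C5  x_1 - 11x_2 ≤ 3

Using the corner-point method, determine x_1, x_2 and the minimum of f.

Corner points and f = 5x_1 + 2x_2:
  (71/31, 88/31) → f = 531/31
  (57/25, 72/25) → f = 429/25
  (7/3, 44/15) → f = 263/15

The binding constraints are -4x_1 - x_2 = -12 and 11x_1 - 5x_2 = 11.
Solving simultaneously gives x_1 = 71/31, x_2 = 88/31.

x_1 = 71/31, x_2 = 88/31, minimum f = 531/31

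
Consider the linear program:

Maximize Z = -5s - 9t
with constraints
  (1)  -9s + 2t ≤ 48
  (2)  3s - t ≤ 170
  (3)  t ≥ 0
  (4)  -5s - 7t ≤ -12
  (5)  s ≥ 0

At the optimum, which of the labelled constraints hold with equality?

(3) and (4)

Extreme points and Z = -5s - 9t:
  (0, 24) → Z = -216
  (170/3, 0) → Z = -850/3
  (12/5, 0) → Z = -12
  (0, 12/7) → Z = -108/7
The feasible region is unbounded (it extends along (2, 9), (1, 3)), but Z strictly decreases along every unbounded feasible direction, so there is no improving ray and the maximum is attained at a vertex.

The maximum is at (12/5, 0). Substituting into each constraint, equality holds for (3) and (4); the remaining constraints have slack.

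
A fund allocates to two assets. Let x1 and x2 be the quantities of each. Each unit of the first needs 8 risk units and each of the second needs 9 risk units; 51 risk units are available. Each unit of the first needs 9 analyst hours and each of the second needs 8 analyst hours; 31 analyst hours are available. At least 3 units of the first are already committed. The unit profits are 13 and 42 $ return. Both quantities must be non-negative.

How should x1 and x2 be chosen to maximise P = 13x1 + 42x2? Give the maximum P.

Extreme points and P = 13x1 + 42x2:
  (31/9, 0) → P = 403/9
  (3, 0) → P = 39
  (3, 1/2) → P = 60

x1 = 3, x2 = 1/2, maximum P = 60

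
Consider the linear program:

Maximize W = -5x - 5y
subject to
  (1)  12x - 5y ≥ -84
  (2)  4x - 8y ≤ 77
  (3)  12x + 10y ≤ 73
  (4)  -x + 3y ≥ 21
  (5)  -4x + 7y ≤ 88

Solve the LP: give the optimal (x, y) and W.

x = -147/31, y = 168/31, maximum W = -105/31

Extreme points and W = -5x - 5y:
  (-95/36, 157/15) → W = -1409/36
  (-147/31, 168/31) → W = -105/31
  (9/46, 325/46) → W = -835/23

The optimum lies where 12x - 5y = -84 and -x + 3y = 21.
Solving simultaneously gives x = -147/31, y = 168/31.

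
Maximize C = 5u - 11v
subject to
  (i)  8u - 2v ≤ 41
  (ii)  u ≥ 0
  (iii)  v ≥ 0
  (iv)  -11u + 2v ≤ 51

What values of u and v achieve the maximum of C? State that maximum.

Vertices and C = 5u - 11v:
  (41/8, 0) → C = 205/8
  (0, 0) → C = 0
  (0, 51/2) → C = -561/2
The feasible region is unbounded (it extends along (2, 11), (1, 4)), but C strictly decreases along every unbounded feasible direction, so there is no improving ray and the maximum is attained at a vertex.

The binding constraints are 8u - 2v = 41 and v = 0.
Solving simultaneously gives u = 41/8, v = 0.

u = 41/8, v = 0, maximum C = 205/8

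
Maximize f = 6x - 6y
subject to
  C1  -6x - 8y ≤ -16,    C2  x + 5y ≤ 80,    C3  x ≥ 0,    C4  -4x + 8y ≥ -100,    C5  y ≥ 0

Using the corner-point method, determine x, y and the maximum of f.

Feasible corners and f = 6x - 6y:
  (0, 2) → f = -12
  (8/3, 0) → f = 16
  (0, 16) → f = -96
  (285/7, 55/7) → f = 1380/7
  (25, 0) → f = 150

The binding constraints are x + 5y = 80 and -4x + 8y = -100.
Solving simultaneously gives x = 285/7, y = 55/7.

x = 285/7, y = 55/7, maximum f = 1380/7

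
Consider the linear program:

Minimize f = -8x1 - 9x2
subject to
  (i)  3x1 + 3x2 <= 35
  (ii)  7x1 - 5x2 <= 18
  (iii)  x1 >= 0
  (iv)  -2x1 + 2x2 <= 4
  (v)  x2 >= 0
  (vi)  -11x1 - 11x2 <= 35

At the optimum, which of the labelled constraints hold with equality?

Extreme points and f = -8x1 - 9x2:
  (229/36, 191/36) → f = -3551/36
  (29/6, 41/6) → f = -601/6
  (18/7, 0) → f = -144/7
  (0, 2) → f = -18
  (0, 0) → f = 0

The minimum is at (29/6, 41/6). Substituting into each constraint, equality holds for (i) and (iv); the remaining constraints have slack.

(i) and (iv)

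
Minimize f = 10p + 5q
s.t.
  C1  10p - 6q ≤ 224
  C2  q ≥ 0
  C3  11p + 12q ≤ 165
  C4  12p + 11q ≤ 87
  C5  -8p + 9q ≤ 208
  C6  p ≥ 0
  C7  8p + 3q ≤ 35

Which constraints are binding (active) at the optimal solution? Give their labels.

Corner points and f = 10p + 5q:
  (0, 0) → f = 0
  (35/8, 0) → f = 175/4
  (0, 87/11) → f = 435/11
  (31/13, 69/13) → f = 655/13

The minimum is at (0, 0). Substituting into each constraint, equality holds for C2 and C6; the remaining constraints have slack.

C2 and C6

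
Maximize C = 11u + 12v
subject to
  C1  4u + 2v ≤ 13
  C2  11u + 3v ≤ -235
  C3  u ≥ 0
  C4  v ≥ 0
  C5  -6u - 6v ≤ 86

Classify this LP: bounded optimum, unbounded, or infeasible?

The boundaries 4u + 2v = 13 and 11u + 3v = -235 meet at (-509/10, 1083/10), but that point violates u ≥ 0. Every candidate vertex is excluded by some other constraint, so the feasible region is empty.

infeasible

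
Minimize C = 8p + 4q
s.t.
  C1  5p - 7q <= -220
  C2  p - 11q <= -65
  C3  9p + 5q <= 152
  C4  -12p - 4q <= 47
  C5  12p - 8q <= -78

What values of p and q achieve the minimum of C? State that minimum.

p = -93/8, q = 185/8, minimum C = -1/2

Extreme points and C = 8p + 4q:
  (-9/22, 685/22) → C = 1334/11
  (-93/8, 185/8) → C = -1/2
  (-281/8, 749/8) → C = 187/2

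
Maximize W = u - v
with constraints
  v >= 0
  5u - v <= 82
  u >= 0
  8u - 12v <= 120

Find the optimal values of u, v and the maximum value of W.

The feasible region is unbounded (it extends along (0, 1), (1, 5)), but W strictly decreases along every unbounded feasible direction, so there is no improving ray and the maximum is attained at a vertex.

u = 216/13, v = 14/13, maximum W = 202/13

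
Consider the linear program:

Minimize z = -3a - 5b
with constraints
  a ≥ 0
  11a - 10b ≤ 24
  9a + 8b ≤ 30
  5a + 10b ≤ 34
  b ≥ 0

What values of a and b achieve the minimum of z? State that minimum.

Vertices and z = -3a - 5b:
  (0, 17/5) → z = -17
  (0, 0) → z = 0
  (246/89, 57/89) → z = -1023/89
  (24/11, 0) → z = -72/11
  (14/25, 78/25) → z = -432/25

The optimum lies where 9a + 8b = 30 and 5a + 10b = 34.
Solving simultaneously gives a = 14/25, b = 78/25.

a = 14/25, b = 78/25, minimum z = -432/25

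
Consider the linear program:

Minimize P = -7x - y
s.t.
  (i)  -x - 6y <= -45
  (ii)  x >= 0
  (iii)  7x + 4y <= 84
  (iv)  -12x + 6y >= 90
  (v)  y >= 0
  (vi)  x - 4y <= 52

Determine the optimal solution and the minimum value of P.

x = 8/5, y = 91/5, minimum P = -147/5

Corner points and P = -7x - y:
  (0, 21) → P = -21
  (0, 15) → P = -15
  (8/5, 91/5) → P = -147/5

The binding constraints are 7x + 4y = 84 and -12x + 6y = 90.
Solving simultaneously gives x = 8/5, y = 91/5.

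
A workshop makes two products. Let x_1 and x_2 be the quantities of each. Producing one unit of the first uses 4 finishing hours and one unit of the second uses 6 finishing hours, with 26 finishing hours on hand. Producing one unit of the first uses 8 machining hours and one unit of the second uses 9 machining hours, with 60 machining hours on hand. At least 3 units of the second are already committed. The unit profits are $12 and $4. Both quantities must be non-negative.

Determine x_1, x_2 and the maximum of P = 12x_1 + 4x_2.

Feasible corners and P = 12x_1 + 4x_2:
  (0, 13/3) → P = 52/3
  (0, 3) → P = 12
  (2, 3) → P = 36

x_1 = 2, x_2 = 3, maximum P = 36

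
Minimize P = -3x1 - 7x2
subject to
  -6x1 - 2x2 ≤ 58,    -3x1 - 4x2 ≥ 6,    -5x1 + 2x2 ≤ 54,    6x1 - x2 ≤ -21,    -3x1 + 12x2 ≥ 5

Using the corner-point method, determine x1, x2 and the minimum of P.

x1 = -114/13, x2 = 66/13, minimum P = -120/13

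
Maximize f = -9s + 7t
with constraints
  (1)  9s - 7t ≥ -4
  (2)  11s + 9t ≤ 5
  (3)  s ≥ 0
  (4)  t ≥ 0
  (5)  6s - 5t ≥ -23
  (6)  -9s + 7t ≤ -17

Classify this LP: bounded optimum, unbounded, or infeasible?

infeasible

The boundaries 11s + 9t = 5 and s = 0 meet at (0, 5/9), but that point violates -9s + 7t ≤ -17. Every candidate vertex is excluded by some other constraint, so the feasible region is empty.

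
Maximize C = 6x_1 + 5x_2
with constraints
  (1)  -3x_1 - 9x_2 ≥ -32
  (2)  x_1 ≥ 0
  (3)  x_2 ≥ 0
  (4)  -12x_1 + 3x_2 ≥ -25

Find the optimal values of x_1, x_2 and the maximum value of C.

Feasible corners and C = 6x_1 + 5x_2:
  (0, 32/9) → C = 160/9
  (107/39, 103/39) → C = 89/3
  (0, 0) → C = 0
  (25/12, 0) → C = 25/2

The binding constraints are -3x_1 - 9x_2 = -32 and -12x_1 + 3x_2 = -25.
Solving simultaneously gives x_1 = 107/39, x_2 = 103/39.

x_1 = 107/39, x_2 = 103/39, maximum C = 89/3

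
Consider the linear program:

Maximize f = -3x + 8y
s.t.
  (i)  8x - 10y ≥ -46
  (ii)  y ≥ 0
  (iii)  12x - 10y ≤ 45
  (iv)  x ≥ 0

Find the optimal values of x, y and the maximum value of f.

x = 91/4, y = 114/5, maximum f = 2283/20

Corner points and f = -3x + 8y:
  (91/4, 114/5) → f = 2283/20
  (0, 23/5) → f = 184/5
  (15/4, 0) → f = -45/4
  (0, 0) → f = 0

The binding constraints are 8x - 10y = -46 and 12x - 10y = 45.
Solving simultaneously gives x = 91/4, y = 114/5.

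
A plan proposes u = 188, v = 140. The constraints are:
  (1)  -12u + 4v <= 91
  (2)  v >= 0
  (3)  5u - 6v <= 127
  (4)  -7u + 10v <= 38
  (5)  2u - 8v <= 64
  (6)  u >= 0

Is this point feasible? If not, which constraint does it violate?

not feasible — violates (4)

Constraint (4): -7u + 10v = 84, which is not ≤ 38. All other constraints are satisfied.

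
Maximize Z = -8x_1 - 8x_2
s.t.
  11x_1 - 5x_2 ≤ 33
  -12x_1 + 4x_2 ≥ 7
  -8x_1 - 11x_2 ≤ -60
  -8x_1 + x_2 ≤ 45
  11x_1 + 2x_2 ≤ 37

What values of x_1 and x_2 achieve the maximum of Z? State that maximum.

x_1 = -145/32, x_2 = 35/4, maximum Z = -135/4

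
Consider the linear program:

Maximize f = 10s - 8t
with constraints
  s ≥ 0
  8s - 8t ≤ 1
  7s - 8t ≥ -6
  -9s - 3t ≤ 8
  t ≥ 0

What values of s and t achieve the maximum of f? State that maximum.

Feasible corners and f = 10s - 8t:
  (0, 3/4) → f = -6
  (0, 0) → f = 0
  (7, 55/8) → f = 15
  (1/8, 0) → f = 5/4

s = 7, t = 55/8, maximum f = 15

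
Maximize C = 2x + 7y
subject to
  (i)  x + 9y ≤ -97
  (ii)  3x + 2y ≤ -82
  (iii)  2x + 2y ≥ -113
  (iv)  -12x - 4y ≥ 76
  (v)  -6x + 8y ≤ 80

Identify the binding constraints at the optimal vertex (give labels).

(i) and (ii)

Vertices and C = 2x + 7y:
  (-544/25, -209/25) → C = -2551/25
  (-748/31, -251/31) → C = -3253/31
  (44/3, -63) → C = -1235/3
  (75/4, -301/4) → C = -1957/4
  (-38, -37/2) → C = -411/2

The maximum is at (-544/25, -209/25). Substituting into each constraint, equality holds for (i) and (ii); the remaining constraints have slack.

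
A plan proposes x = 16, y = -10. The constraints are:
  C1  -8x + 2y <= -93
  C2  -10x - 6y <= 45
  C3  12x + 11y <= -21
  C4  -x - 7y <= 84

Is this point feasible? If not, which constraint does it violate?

Constraint C3: 12x + 11y = 82, which is not ≤ -21. All other constraints are satisfied.

not feasible — violates C3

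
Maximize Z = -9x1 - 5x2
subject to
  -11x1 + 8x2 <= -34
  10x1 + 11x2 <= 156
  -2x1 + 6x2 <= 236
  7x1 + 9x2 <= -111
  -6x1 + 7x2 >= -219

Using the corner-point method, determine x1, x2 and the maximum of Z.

Extreme points and Z = -9x1 - 5x2:
  (-582/155, -1459/155) → Z = 12533/155
  (-1514/29, -2205/29) → Z = 24651/29
  (1194/103, -2199/103) → Z = 249/103

x1 = -1514/29, x2 = -2205/29, maximum Z = 24651/29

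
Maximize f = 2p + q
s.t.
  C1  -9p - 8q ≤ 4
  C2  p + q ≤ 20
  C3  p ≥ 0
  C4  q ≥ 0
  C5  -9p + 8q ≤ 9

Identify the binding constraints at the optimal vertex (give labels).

C2 and C4

Vertices and f = 2p + q:
  (20, 0) → f = 40
  (151/17, 189/17) → f = 491/17
  (0, 0) → f = 0
  (0, 9/8) → f = 9/8

The maximum is at (20, 0). Substituting into each constraint, equality holds for C2 and C4; the remaining constraints have slack.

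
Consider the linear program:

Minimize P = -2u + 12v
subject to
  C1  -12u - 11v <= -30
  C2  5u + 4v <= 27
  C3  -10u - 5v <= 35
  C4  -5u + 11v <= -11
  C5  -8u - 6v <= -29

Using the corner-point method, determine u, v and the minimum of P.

Corner points and P = -2u + 12v:
  (177/7, -174/7) → P = -2442/7
  (139/16, -27/4) → P = -787/8
  (341/75, 16/15) → P = 278/75
  (385/118, 57/118) → P = -43/59

The optimum lies where -12u - 11v = -30 and 5u + 4v = 27.
Solving simultaneously gives u = 177/7, v = -174/7.

u = 177/7, v = -174/7, minimum P = -2442/7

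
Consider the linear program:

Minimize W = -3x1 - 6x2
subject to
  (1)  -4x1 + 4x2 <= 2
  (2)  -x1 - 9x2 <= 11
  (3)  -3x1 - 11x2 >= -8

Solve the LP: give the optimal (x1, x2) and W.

x1 = 193/16, x2 = -41/16, minimum W = -333/16

Feasible corners and W = -3x1 - 6x2:
  (-31/20, -21/20) → W = 219/20
  (5/28, 19/28) → W = -129/28
  (193/16, -41/16) → W = -333/16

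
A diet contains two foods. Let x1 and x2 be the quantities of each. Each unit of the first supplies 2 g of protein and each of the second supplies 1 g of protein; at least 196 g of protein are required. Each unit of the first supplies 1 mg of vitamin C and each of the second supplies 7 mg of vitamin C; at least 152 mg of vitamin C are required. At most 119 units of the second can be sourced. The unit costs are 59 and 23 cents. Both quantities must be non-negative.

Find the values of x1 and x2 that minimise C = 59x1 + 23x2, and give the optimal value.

Extreme points and C = 59x1 + 23x2:
  (152, 0) → C = 8968
  (1220/13, 108/13) → C = 5728
  (77/2, 119) → C = 10017/2
The feasible region is unbounded (it extends along (1, 0)), but C strictly increases along every unbounded feasible direction, so there is no improving ray and the minimum is attained at a vertex.

x1 = 77/2, x2 = 119, minimum C = 10017/2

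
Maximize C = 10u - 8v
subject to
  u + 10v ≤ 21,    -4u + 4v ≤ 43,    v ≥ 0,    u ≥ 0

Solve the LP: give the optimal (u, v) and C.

Corner points and C = 10u - 8v:
  (21, 0) → C = 210
  (0, 21/10) → C = -84/5
  (0, 0) → C = 0

At the optimal vertex, u + 10v = 21 and v = 0.
Solving simultaneously gives u = 21, v = 0.

u = 21, v = 0, maximum C = 210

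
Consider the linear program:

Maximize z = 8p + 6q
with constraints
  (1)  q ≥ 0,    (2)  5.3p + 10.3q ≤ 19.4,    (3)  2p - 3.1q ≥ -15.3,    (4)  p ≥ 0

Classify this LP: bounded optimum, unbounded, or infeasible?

bounded optimum

Corner points and z = 8p + 6q:
  (194/53, 0) → z = 1552/53
  (0, 0) → z = 0
  (0, 194/103) → z = 1164/103
The feasible region has finitely many vertices and no improving ray; the maximum is 1552/53 at (194/53, 0).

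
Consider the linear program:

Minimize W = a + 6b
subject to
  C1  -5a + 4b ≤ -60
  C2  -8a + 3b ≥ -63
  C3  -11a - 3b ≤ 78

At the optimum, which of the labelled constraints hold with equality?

Extreme points and W = a + 6b:
  (72/17, -165/17) → W = -54
  (-132/59, -1050/59) → W = -6432/59
  (-15/19, -439/19) → W = -2649/19

The minimum is at (-15/19, -439/19). Substituting into each constraint, equality holds for C2 and C3; the remaining constraints have slack.

C2 and C3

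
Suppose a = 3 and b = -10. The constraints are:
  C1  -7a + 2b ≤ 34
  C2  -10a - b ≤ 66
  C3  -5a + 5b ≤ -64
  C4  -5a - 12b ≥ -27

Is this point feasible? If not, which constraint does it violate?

C1: -41 ≤ 34 ✓
C2: -20 ≤ 66 ✓
C3: -65 ≤ -64 ✓
C4: 105 ≥ -27 ✓

feasible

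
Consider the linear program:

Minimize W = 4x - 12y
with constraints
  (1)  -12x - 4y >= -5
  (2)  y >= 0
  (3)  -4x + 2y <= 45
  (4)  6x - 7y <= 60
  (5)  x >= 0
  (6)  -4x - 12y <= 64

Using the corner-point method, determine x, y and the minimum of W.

x = 0, y = 5/4, minimum W = -15

Corner points and W = 4x - 12y:
  (5/12, 0) → W = 5/3
  (0, 5/4) → W = -15
  (0, 0) → W = 0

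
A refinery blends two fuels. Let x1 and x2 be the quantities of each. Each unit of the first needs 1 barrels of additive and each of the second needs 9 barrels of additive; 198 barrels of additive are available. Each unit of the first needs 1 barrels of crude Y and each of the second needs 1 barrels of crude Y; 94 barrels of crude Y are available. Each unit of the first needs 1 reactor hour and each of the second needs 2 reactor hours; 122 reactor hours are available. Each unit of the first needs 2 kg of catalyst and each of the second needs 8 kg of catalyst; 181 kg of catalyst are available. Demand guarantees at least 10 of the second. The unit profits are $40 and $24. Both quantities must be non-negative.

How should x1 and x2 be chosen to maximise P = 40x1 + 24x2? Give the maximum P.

Vertices and P = 40x1 + 24x2:
  (0, 22) → P = 528
  (0, 10) → P = 240
  (9/2, 43/2) → P = 696
  (101/2, 10) → P = 2260

The binding constraints are 2x1 + 8x2 = 181 and x2 = 10.
Solving simultaneously gives x1 = 101/2, x2 = 10.

x1 = 101/2, x2 = 10, maximum P = 2260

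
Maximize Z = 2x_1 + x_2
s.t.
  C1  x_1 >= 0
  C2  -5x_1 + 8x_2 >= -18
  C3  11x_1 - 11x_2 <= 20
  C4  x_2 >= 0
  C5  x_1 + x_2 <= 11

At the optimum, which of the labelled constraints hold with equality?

C3 and C5

Corner points and Z = 2x_1 + x_2:
  (0, 0) → Z = 0
  (0, 11) → Z = 11
  (20/11, 0) → Z = 40/11
  (141/22, 101/22) → Z = 383/22

The maximum is at (141/22, 101/22). Substituting into each constraint, equality holds for C3 and C5; the remaining constraints have slack.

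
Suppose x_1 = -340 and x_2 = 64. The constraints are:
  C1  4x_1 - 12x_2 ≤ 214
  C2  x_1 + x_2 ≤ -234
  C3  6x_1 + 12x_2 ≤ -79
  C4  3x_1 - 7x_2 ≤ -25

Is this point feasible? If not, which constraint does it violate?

feasible

C1: -2128 ≤ 214 ✓
C2: -276 ≤ -234 ✓
C3: -1272 ≤ -79 ✓
C4: -1468 ≤ -25 ✓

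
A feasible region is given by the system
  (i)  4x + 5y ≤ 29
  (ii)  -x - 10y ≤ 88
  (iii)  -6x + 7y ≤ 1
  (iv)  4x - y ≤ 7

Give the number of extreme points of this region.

3

Intersecting each pair of boundary lines and keeping only the points that satisfy every inequality leaves:
  (-626/67, -527/67)
  (-18/41, -359/41)
  (25/11, 23/11)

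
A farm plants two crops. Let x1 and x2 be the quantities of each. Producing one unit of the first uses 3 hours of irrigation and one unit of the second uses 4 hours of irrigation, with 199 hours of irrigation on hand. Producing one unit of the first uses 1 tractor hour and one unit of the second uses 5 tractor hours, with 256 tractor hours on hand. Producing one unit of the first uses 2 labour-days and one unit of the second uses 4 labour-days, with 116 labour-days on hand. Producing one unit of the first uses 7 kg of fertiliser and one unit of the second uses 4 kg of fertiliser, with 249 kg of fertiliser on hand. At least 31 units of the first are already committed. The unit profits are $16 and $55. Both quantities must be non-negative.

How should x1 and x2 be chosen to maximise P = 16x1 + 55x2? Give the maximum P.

x1 = 31, x2 = 8, maximum P = 936

Extreme points and P = 16x1 + 55x2:
  (249/7, 0) → P = 3984/7
  (31, 0) → P = 496
  (31, 8) → P = 936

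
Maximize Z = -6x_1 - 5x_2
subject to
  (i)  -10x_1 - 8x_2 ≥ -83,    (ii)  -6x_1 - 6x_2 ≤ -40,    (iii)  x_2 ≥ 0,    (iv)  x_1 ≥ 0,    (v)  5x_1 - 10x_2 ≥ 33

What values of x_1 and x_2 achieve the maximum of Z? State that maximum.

At the optimal vertex, -6x_1 - 6x_2 = -40 and 5x_1 - 10x_2 = 33.
Solving simultaneously gives x_1 = 299/45, x_2 = 1/45.

x_1 = 299/45, x_2 = 1/45, maximum Z = -1799/45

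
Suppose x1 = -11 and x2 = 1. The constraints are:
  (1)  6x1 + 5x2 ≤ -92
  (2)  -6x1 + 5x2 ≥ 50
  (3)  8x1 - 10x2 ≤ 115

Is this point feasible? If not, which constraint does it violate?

not feasible — violates (1)

Constraint (1): 6x1 + 5x2 = -61, which is not ≤ -92. All other constraints are satisfied.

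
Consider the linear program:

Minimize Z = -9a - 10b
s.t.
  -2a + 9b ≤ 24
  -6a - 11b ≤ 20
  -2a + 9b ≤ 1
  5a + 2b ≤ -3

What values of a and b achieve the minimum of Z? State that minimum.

Corner points and Z = -9a - 10b:
  (-191/76, -17/38) → Z = 2059/76
  (7/43, -82/43) → Z = 757/43
  (-29/49, -1/49) → Z = 271/49

The optimum lies where -2a + 9b = 1 and 5a + 2b = -3.
Solving simultaneously gives a = -29/49, b = -1/49.

a = -29/49, b = -1/49, minimum Z = 271/49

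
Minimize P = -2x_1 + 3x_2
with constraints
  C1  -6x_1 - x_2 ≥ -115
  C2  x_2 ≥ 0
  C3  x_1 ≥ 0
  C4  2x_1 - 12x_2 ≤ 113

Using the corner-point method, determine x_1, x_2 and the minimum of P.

x_1 = 115/6, x_2 = 0, minimum P = -115/3

Feasible corners and P = -2x_1 + 3x_2:
  (115/6, 0) → P = -115/3
  (0, 115) → P = 345
  (0, 0) → P = 0

The binding constraints are -6x_1 - x_2 = -115 and x_2 = 0.
Solving simultaneously gives x_1 = 115/6, x_2 = 0.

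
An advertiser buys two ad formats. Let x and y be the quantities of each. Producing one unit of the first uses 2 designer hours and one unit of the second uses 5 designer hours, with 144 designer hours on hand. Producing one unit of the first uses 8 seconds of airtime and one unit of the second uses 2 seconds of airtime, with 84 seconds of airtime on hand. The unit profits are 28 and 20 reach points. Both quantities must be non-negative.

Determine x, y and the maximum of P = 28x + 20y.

x = 11/3, y = 82/3, maximum P = 1948/3

Corner points and P = 28x + 20y:
  (0, 0) → P = 0
  (0, 144/5) → P = 576
  (21/2, 0) → P = 294
  (11/3, 82/3) → P = 1948/3

At the optimal vertex, 2x + 5y = 144 and 8x + 2y = 84.
Solving simultaneously gives x = 11/3, y = 82/3.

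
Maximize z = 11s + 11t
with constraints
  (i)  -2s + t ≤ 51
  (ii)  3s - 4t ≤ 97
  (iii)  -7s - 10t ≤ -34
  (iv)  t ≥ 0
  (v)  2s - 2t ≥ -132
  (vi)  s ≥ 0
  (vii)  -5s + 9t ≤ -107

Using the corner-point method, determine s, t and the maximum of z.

Feasible corners and z = 11s + 11t:
  (97/3, 0) → z = 1067/3
  (445/7, 164/7) → z = 957
  (107/5, 0) → z = 1177/5

The optimum lies where 3s - 4t = 97 and -5s + 9t = -107.
Solving simultaneously gives s = 445/7, t = 164/7.

s = 445/7, t = 164/7, maximum z = 957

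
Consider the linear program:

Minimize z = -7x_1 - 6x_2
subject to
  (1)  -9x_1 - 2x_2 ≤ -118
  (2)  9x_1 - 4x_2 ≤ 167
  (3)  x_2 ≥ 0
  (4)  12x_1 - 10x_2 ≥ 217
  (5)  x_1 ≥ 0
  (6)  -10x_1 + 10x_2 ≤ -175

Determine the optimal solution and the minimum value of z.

Vertices and z = -7x_1 - 6x_2:
  (167/9, 0) → z = -1169/9
  (401/21, 17/14) → z = -2960/21
  (217/12, 0) → z = -1519/12

x_1 = 401/21, x_2 = 17/14, minimum z = -2960/21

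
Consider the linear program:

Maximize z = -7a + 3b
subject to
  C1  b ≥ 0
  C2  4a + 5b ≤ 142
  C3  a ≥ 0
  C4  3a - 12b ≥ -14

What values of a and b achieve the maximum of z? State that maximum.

Vertices and z = -7a + 3b:
  (71/2, 0) → z = -497/2
  (0, 0) → z = 0
  (1634/63, 482/63) → z = -9992/63
  (0, 7/6) → z = 7/2

The optimum lies where a = 0 and 3a - 12b = -14.
Solving simultaneously gives a = 0, b = 7/6.

a = 0, b = 7/6, maximum z = 7/2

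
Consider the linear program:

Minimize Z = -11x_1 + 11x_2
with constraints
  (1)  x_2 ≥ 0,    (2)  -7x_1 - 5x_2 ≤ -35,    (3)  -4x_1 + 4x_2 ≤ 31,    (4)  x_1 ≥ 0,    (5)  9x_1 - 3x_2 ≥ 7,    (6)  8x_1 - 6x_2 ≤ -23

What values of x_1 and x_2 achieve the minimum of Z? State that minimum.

x_1 = 37/10, x_2 = 263/30, minimum Z = 836/15

Extreme points and Z = -11x_1 + 11x_2:
  (121/24, 307/24) → Z = 341/4
  (47/4, 39/2) → Z = 341/4
  (37/10, 263/30) → Z = 836/15

The binding constraints are 9x_1 - 3x_2 = 7 and 8x_1 - 6x_2 = -23.
Solving simultaneously gives x_1 = 37/10, x_2 = 263/30.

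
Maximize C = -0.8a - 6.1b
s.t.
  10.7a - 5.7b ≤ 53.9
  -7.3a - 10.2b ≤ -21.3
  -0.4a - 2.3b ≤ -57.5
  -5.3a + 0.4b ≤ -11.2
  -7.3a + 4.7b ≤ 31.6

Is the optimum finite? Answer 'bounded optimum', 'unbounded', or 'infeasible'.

Vertices and C = -0.8a - 6.1b:
  (45172/2689, 59369/2689) → C = -796577/5378
  (43345/868, 73159/868) → C = -4809459/8680
  (19757/1867, 43239/1867) → C = -559127/3734
The feasible region has finitely many vertices and no improving ray; the maximum is -796577/5378 at (45172/2689, 59369/2689).

bounded optimum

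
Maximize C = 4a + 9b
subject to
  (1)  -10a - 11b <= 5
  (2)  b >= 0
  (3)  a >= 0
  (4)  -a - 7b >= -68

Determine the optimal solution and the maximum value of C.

a = 68, b = 0, maximum C = 272

Corner points and C = 4a + 9b:
  (0, 0) → C = 0
  (68, 0) → C = 272
  (0, 68/7) → C = 612/7

At the optimal vertex, b = 0 and -a - 7b = -68.
Solving simultaneously gives a = 68, b = 0.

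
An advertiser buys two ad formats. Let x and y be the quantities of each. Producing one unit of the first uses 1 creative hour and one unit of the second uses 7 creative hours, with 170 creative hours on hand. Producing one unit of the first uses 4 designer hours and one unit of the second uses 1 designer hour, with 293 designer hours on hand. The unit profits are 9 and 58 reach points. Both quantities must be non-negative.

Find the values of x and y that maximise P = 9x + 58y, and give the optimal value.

Vertices and P = 9x + 58y:
  (0, 0) → P = 0
  (0, 170/7) → P = 9860/7
  (293/4, 0) → P = 2637/4
  (209/3, 43/3) → P = 4375/3

The optimum lies where x + 7y = 170 and 4x + y = 293.
Solving simultaneously gives x = 209/3, y = 43/3.

x = 209/3, y = 43/3, maximum P = 4375/3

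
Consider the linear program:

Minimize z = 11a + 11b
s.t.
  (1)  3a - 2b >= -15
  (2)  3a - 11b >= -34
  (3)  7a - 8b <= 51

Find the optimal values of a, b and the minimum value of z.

a = -111/5, b = -129/5, minimum z = -528

Vertices and z = 11a + 11b:
  (-97/27, 19/9) → z = -440/27
  (-111/5, -129/5) → z = -528
  (833/53, 391/53) → z = 13464/53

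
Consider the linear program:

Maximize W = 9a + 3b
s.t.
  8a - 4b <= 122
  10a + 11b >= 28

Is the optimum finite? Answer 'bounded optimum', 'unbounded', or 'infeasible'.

From the feasible point (727/64, -249/32), moving in the direction (4, 8) keeps every constraint satisfied while W increases without bound.

unbounded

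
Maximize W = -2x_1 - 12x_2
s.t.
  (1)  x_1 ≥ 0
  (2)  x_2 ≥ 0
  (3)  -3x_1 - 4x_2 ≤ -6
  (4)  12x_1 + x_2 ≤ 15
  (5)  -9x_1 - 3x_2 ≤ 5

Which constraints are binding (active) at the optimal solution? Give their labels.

(3) and (4)

Corner points and W = -2x_1 - 12x_2:
  (0, 3/2) → W = -18
  (0, 15) → W = -180
  (6/5, 3/5) → W = -48/5

The maximum is at (6/5, 3/5). Substituting into each constraint, equality holds for (3) and (4); the remaining constraints have slack.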